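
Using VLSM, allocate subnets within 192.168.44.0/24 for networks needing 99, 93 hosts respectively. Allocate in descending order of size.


99 hosts -> /25 (126 usable): 192.168.44.0/25
93 hosts -> /25 (126 usable): 192.168.44.128/25
Allocation: 192.168.44.0/25 (99 hosts, 126 usable); 192.168.44.128/25 (93 hosts, 126 usable)


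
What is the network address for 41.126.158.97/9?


IP:   00101001.01111110.10011110.01100001
Mask: 11111111.10000000.00000000.00000000
AND operation:
Net:  00101001.00000000.00000000.00000000
Network: 41.0.0.0/9


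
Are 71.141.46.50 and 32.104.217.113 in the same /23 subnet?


Mask: 255.255.254.0
71.141.46.50 AND mask = 71.141.46.0
32.104.217.113 AND mask = 32.104.216.0
No, different subnets (71.141.46.0 vs 32.104.216.0)


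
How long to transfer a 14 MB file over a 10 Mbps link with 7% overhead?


Effective throughput = 10 * (1 - 7/100) = 9.3 Mbps
File size in Mb = 14 * 8 = 112 Mb
Time = 112 / 9.3
Time = 12.043 seconds


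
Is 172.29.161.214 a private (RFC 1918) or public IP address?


RFC 1918 private ranges:
  10.0.0.0/8 (10.0.0.0 - 10.255.255.255)
  172.16.0.0/12 (172.16.0.0 - 172.31.255.255)
  192.168.0.0/16 (192.168.0.0 - 192.168.255.255)
Private (in 172.16.0.0/12)


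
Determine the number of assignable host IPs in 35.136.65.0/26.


Host bits = 32 - 26 = 6
Total addresses = 2^6 = 64
Usable = total - 2 (network and broadcast)
Usable hosts: 62


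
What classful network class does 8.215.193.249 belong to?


First octet: 8
Binary: 00001000
0xxxxxxx -> Class A (1-126)
Class A, default mask 255.0.0.0 (/8)


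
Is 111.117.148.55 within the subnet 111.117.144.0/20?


Subnet network: 111.117.144.0
Test IP AND mask: 111.117.144.0
Yes, 111.117.148.55 is in 111.117.144.0/20


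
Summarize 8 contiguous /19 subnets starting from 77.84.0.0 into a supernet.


Original prefix: /19
Number of subnets: 8 = 2^3
New prefix = 19 - 3 = 16
Supernet: 77.84.0.0/16


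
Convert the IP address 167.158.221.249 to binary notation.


167 = 10100111
158 = 10011110
221 = 11011101
249 = 11111001
Binary: 10100111.10011110.11011101.11111001


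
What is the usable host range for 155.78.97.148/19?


Network: 155.78.96.0
Broadcast: 155.78.127.255
First usable = network + 1
Last usable = broadcast - 1
Range: 155.78.96.1 to 155.78.127.254


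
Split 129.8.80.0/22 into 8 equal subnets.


New prefix = 22 + 3 = 25
Each subnet has 128 addresses
  129.8.80.0/25
  129.8.80.128/25
  129.8.81.0/25
  129.8.81.128/25
  129.8.82.0/25
  129.8.82.128/25
  129.8.83.0/25
  129.8.83.128/25
Subnets: 129.8.80.0/25, 129.8.80.128/25, 129.8.81.0/25, 129.8.81.128/25, 129.8.82.0/25, 129.8.82.128/25, 129.8.83.0/25, 129.8.83.128/25


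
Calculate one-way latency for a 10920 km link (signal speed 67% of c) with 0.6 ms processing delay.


Speed = 0.67 * 3e5 km/s = 201000 km/s
Propagation delay = 10920 / 201000 = 0.0543 s = 54.3284 ms
Processing delay = 0.6 ms
Total one-way latency = 54.9284 ms


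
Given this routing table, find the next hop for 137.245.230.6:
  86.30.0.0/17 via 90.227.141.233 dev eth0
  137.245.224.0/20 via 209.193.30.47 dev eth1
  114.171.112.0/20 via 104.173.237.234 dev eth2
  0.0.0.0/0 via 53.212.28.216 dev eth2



Longest prefix match for 137.245.230.6:
  /17 86.30.0.0: no
  /20 137.245.224.0: MATCH
  /20 114.171.112.0: no
  /0 0.0.0.0: MATCH
Selected: next-hop 209.193.30.47 via eth1 (matched /20)


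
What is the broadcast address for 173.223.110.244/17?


Network: 173.223.0.0/17
Host bits = 15
Set all host bits to 1:
Broadcast: 173.223.127.255


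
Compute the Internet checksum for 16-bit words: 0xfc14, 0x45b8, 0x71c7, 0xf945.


Sum all words (with carry folding):
+ 0xfc14 = 0xfc14
+ 0x45b8 = 0x41cd
+ 0x71c7 = 0xb394
+ 0xf945 = 0xacda
One's complement: ~0xacda
Checksum = 0x5325


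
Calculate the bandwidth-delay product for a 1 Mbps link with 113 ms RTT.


BDP = bandwidth * RTT
= 1 Mbps * 113 ms
= 1 * 1e6 * 113 / 1000 bits
= 113000 bits
= 14125 bytes
= 13.7939 KB
BDP = 113000 bits (14125 bytes)


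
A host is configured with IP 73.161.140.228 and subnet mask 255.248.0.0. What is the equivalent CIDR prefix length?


Binary: 11111111.11111000.00000000.00000000
Count leading 1s
Prefix: /13


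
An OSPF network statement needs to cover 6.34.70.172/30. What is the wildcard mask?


Subnet mask: 255.255.255.252
Wildcard = 255.255.255.255 - subnet mask
255 - 255 = 0
255 - 255 = 0
255 - 255 = 0
255 - 252 = 3
Wildcard: 0.0.0.3


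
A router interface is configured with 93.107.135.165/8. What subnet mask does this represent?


/8 means 8 network bits, 24 host bits
Binary: 11111111000000000000000000000000
Mask: 255.0.0.0


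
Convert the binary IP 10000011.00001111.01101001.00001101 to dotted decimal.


10000011 = 131
00001111 = 15
01101001 = 105
00001101 = 13
IP: 131.15.105.13


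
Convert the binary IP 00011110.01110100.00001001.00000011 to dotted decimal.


00011110 = 30
01110100 = 116
00001001 = 9
00000011 = 3
IP: 30.116.9.3


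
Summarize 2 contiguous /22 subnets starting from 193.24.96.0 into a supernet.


Original prefix: /22
Number of subnets: 2 = 2^1
New prefix = 22 - 1 = 21
Supernet: 193.24.96.0/21


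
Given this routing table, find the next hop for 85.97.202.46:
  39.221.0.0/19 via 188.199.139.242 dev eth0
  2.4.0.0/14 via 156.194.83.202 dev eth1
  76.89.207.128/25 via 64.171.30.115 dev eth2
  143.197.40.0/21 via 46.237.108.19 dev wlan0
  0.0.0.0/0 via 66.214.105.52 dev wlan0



Longest prefix match for 85.97.202.46:
  /19 39.221.0.0: no
  /14 2.4.0.0: no
  /25 76.89.207.128: no
  /21 143.197.40.0: no
  /0 0.0.0.0: MATCH
Selected: next-hop 66.214.105.52 via wlan0 (matched /0)


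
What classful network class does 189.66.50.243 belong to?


First octet: 189
Binary: 10111101
10xxxxxx -> Class B (128-191)
Class B, default mask 255.255.0.0 (/16)


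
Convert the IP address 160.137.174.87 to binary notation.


160 = 10100000
137 = 10001001
174 = 10101110
87 = 01010111
Binary: 10100000.10001001.10101110.01010111


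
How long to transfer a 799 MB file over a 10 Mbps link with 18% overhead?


Effective throughput = 10 * (1 - 18/100) = 8.2 Mbps
File size in Mb = 799 * 8 = 6392 Mb
Time = 6392 / 8.2
Time = 779.5122 seconds


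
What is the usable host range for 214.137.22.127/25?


Network: 214.137.22.0
Broadcast: 214.137.22.127
First usable = network + 1
Last usable = broadcast - 1
Range: 214.137.22.1 to 214.137.22.126


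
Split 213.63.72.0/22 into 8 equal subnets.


New prefix = 22 + 3 = 25
Each subnet has 128 addresses
  213.63.72.0/25
  213.63.72.128/25
  213.63.73.0/25
  213.63.73.128/25
  213.63.74.0/25
  213.63.74.128/25
  213.63.75.0/25
  213.63.75.128/25
Subnets: 213.63.72.0/25, 213.63.72.128/25, 213.63.73.0/25, 213.63.73.128/25, 213.63.74.0/25, 213.63.74.128/25, 213.63.75.0/25, 213.63.75.128/25


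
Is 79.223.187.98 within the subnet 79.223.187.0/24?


Subnet network: 79.223.187.0
Test IP AND mask: 79.223.187.0
Yes, 79.223.187.98 is in 79.223.187.0/24


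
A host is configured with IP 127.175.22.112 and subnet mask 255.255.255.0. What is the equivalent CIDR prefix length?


Binary: 11111111.11111111.11111111.00000000
Count leading 1s
Prefix: /24


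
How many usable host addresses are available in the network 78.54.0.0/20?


Host bits = 32 - 20 = 12
Total addresses = 2^12 = 4096
Usable = total - 2 (network and broadcast)
Usable hosts: 4094


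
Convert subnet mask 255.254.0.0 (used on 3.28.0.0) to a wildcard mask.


Subnet mask: 255.254.0.0
Wildcard = 255.255.255.255 - subnet mask
255 - 255 = 0
255 - 254 = 1
255 - 0 = 255
255 - 0 = 255
Wildcard: 0.1.255.255


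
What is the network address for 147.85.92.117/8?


IP:   10010011.01010101.01011100.01110101
Mask: 11111111.00000000.00000000.00000000
AND operation:
Net:  10010011.00000000.00000000.00000000
Network: 147.0.0.0/8


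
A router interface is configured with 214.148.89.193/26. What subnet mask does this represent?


/26 means 26 network bits, 6 host bits
Binary: 11111111111111111111111111000000
Mask: 255.255.255.192


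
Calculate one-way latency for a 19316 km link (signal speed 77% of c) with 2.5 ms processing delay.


Speed = 0.77 * 3e5 km/s = 231000 km/s
Propagation delay = 19316 / 231000 = 0.0836 s = 83.619 ms
Processing delay = 2.5 ms
Total one-way latency = 86.119 ms


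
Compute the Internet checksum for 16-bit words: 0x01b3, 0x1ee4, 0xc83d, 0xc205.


Sum all words (with carry folding):
+ 0x01b3 = 0x01b3
+ 0x1ee4 = 0x2097
+ 0xc83d = 0xe8d4
+ 0xc205 = 0xaada
One's complement: ~0xaada
Checksum = 0x5525


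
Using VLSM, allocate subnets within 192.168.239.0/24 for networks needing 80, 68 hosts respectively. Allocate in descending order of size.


80 hosts -> /25 (126 usable): 192.168.239.0/25
68 hosts -> /25 (126 usable): 192.168.239.128/25
Allocation: 192.168.239.0/25 (80 hosts, 126 usable); 192.168.239.128/25 (68 hosts, 126 usable)


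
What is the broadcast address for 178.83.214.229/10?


Network: 178.64.0.0/10
Host bits = 22
Set all host bits to 1:
Broadcast: 178.127.255.255


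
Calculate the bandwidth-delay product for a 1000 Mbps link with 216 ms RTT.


BDP = bandwidth * RTT
= 1000 Mbps * 216 ms
= 1000 * 1e6 * 216 / 1000 bits
= 216000000 bits
= 27000000 bytes
= 26367.1875 KB
BDP = 216000000 bits (27000000 bytes)


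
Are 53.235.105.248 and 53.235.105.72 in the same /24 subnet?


Mask: 255.255.255.0
53.235.105.248 AND mask = 53.235.105.0
53.235.105.72 AND mask = 53.235.105.0
Yes, same subnet (53.235.105.0)


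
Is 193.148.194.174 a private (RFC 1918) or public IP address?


RFC 1918 private ranges:
  10.0.0.0/8 (10.0.0.0 - 10.255.255.255)
  172.16.0.0/12 (172.16.0.0 - 172.31.255.255)
  192.168.0.0/16 (192.168.0.0 - 192.168.255.255)
Public (not in any RFC 1918 range)


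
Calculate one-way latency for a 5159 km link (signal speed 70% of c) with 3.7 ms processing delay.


Speed = 0.7 * 3e5 km/s = 210000 km/s
Propagation delay = 5159 / 210000 = 0.0246 s = 24.5667 ms
Processing delay = 3.7 ms
Total one-way latency = 28.2667 ms


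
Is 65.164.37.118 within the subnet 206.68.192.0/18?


Subnet network: 206.68.192.0
Test IP AND mask: 65.164.0.0
No, 65.164.37.118 is not in 206.68.192.0/18


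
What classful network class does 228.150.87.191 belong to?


First octet: 228
Binary: 11100100
1110xxxx -> Class D (224-239)
Class D (multicast), default mask N/A


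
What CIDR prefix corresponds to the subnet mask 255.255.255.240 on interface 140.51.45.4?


Binary: 11111111.11111111.11111111.11110000
Count leading 1s
Prefix: /28


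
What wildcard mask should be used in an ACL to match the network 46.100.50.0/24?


Subnet mask: 255.255.255.0
Wildcard = 255.255.255.255 - subnet mask
255 - 255 = 0
255 - 255 = 0
255 - 255 = 0
255 - 0 = 255
Wildcard: 0.0.0.255


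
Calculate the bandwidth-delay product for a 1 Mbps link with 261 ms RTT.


BDP = bandwidth * RTT
= 1 Mbps * 261 ms
= 1 * 1e6 * 261 / 1000 bits
= 261000 bits
= 32625 bytes
= 31.8604 KB
BDP = 261000 bits (32625 bytes)


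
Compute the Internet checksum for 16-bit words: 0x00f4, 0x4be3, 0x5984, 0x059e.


Sum all words (with carry folding):
+ 0x00f4 = 0x00f4
+ 0x4be3 = 0x4cd7
+ 0x5984 = 0xa65b
+ 0x059e = 0xabf9
One's complement: ~0xabf9
Checksum = 0x5406


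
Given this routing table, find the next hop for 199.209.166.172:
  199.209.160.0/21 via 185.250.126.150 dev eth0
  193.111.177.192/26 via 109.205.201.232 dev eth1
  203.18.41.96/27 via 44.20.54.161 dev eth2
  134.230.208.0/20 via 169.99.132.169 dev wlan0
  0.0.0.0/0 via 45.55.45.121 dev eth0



Longest prefix match for 199.209.166.172:
  /21 199.209.160.0: MATCH
  /26 193.111.177.192: no
  /27 203.18.41.96: no
  /20 134.230.208.0: no
  /0 0.0.0.0: MATCH
Selected: next-hop 185.250.126.150 via eth0 (matched /21)


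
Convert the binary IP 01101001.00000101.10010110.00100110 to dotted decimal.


01101001 = 105
00000101 = 5
10010110 = 150
00100110 = 38
IP: 105.5.150.38


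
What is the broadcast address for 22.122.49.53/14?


Network: 22.120.0.0/14
Host bits = 18
Set all host bits to 1:
Broadcast: 22.123.255.255


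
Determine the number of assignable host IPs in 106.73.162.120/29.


Host bits = 32 - 29 = 3
Total addresses = 2^3 = 8
Usable = total - 2 (network and broadcast)
Usable hosts: 6


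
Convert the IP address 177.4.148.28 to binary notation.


177 = 10110001
4 = 00000100
148 = 10010100
28 = 00011100
Binary: 10110001.00000100.10010100.00011100


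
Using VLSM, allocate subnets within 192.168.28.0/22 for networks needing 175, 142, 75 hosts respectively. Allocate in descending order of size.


175 hosts -> /24 (254 usable): 192.168.28.0/24
142 hosts -> /24 (254 usable): 192.168.29.0/24
75 hosts -> /25 (126 usable): 192.168.30.0/25
Allocation: 192.168.28.0/24 (175 hosts, 254 usable); 192.168.29.0/24 (142 hosts, 254 usable); 192.168.30.0/25 (75 hosts, 126 usable)


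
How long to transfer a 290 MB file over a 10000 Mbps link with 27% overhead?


Effective throughput = 10000 * (1 - 27/100) = 7300 Mbps
File size in Mb = 290 * 8 = 2320 Mb
Time = 2320 / 7300
Time = 0.3178 seconds


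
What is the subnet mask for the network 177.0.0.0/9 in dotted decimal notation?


/9 means 9 network bits, 23 host bits
Binary: 11111111100000000000000000000000
Mask: 255.128.0.0


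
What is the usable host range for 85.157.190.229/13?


Network: 85.152.0.0
Broadcast: 85.159.255.255
First usable = network + 1
Last usable = broadcast - 1
Range: 85.152.0.1 to 85.159.255.254


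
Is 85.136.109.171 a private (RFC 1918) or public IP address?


RFC 1918 private ranges:
  10.0.0.0/8 (10.0.0.0 - 10.255.255.255)
  172.16.0.0/12 (172.16.0.0 - 172.31.255.255)
  192.168.0.0/16 (192.168.0.0 - 192.168.255.255)
Public (not in any RFC 1918 range)


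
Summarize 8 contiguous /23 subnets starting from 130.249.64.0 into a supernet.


Original prefix: /23
Number of subnets: 8 = 2^3
New prefix = 23 - 3 = 20
Supernet: 130.249.64.0/20


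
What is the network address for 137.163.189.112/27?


IP:   10001001.10100011.10111101.01110000
Mask: 11111111.11111111.11111111.11100000
AND operation:
Net:  10001001.10100011.10111101.01100000
Network: 137.163.189.96/27


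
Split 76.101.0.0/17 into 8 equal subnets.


New prefix = 17 + 3 = 20
Each subnet has 4096 addresses
  76.101.0.0/20
  76.101.16.0/20
  76.101.32.0/20
  76.101.48.0/20
  76.101.64.0/20
  76.101.80.0/20
  76.101.96.0/20
  76.101.112.0/20
Subnets: 76.101.0.0/20, 76.101.16.0/20, 76.101.32.0/20, 76.101.48.0/20, 76.101.64.0/20, 76.101.80.0/20, 76.101.96.0/20, 76.101.112.0/20


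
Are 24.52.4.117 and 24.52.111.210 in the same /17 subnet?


Mask: 255.255.128.0
24.52.4.117 AND mask = 24.52.0.0
24.52.111.210 AND mask = 24.52.0.0
Yes, same subnet (24.52.0.0)


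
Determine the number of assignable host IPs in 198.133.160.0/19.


Host bits = 32 - 19 = 13
Total addresses = 2^13 = 8192
Usable = total - 2 (network and broadcast)
Usable hosts: 8190


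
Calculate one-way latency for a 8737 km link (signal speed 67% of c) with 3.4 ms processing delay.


Speed = 0.67 * 3e5 km/s = 201000 km/s
Propagation delay = 8737 / 201000 = 0.0435 s = 43.4677 ms
Processing delay = 3.4 ms
Total one-way latency = 46.8677 ms


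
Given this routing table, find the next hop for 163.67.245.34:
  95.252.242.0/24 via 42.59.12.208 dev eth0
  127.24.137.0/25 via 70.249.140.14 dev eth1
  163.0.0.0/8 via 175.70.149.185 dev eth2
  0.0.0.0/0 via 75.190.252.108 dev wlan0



Longest prefix match for 163.67.245.34:
  /24 95.252.242.0: no
  /25 127.24.137.0: no
  /8 163.0.0.0: MATCH
  /0 0.0.0.0: MATCH
Selected: next-hop 175.70.149.185 via eth2 (matched /8)


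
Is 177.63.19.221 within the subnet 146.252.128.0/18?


Subnet network: 146.252.128.0
Test IP AND mask: 177.63.0.0
No, 177.63.19.221 is not in 146.252.128.0/18


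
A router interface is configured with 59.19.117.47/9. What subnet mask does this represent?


/9 means 9 network bits, 23 host bits
Binary: 11111111100000000000000000000000
Mask: 255.128.0.0


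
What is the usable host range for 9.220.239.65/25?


Network: 9.220.239.0
Broadcast: 9.220.239.127
First usable = network + 1
Last usable = broadcast - 1
Range: 9.220.239.1 to 9.220.239.126


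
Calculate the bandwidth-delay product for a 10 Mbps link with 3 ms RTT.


BDP = bandwidth * RTT
= 10 Mbps * 3 ms
= 10 * 1e6 * 3 / 1000 bits
= 30000 bits
= 3750 bytes
= 3.6621 KB
BDP = 30000 bits (3750 bytes)


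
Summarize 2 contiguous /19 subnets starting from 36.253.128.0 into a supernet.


Original prefix: /19
Number of subnets: 2 = 2^1
New prefix = 19 - 1 = 18
Supernet: 36.253.128.0/18


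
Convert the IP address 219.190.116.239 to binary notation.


219 = 11011011
190 = 10111110
116 = 01110100
239 = 11101111
Binary: 11011011.10111110.01110100.11101111


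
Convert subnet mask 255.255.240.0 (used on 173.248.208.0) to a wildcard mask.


Subnet mask: 255.255.240.0
Wildcard = 255.255.255.255 - subnet mask
255 - 255 = 0
255 - 255 = 0
255 - 240 = 15
255 - 0 = 255
Wildcard: 0.0.15.255


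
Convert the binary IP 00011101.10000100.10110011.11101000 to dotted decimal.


00011101 = 29
10000100 = 132
10110011 = 179
11101000 = 232
IP: 29.132.179.232


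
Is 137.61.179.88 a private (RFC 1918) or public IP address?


RFC 1918 private ranges:
  10.0.0.0/8 (10.0.0.0 - 10.255.255.255)
  172.16.0.0/12 (172.16.0.0 - 172.31.255.255)
  192.168.0.0/16 (192.168.0.0 - 192.168.255.255)
Public (not in any RFC 1918 range)


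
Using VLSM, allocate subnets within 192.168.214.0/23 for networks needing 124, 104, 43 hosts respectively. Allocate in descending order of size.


124 hosts -> /25 (126 usable): 192.168.214.0/25
104 hosts -> /25 (126 usable): 192.168.214.128/25
43 hosts -> /26 (62 usable): 192.168.215.0/26
Allocation: 192.168.214.0/25 (124 hosts, 126 usable); 192.168.214.128/25 (104 hosts, 126 usable); 192.168.215.0/26 (43 hosts, 62 usable)


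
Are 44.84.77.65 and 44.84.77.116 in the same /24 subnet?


Mask: 255.255.255.0
44.84.77.65 AND mask = 44.84.77.0
44.84.77.116 AND mask = 44.84.77.0
Yes, same subnet (44.84.77.0)


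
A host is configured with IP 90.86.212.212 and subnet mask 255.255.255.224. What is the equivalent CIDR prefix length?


Binary: 11111111.11111111.11111111.11100000
Count leading 1s
Prefix: /27


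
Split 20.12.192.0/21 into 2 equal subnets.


New prefix = 21 + 1 = 22
Each subnet has 1024 addresses
  20.12.192.0/22
  20.12.196.0/22
Subnets: 20.12.192.0/22, 20.12.196.0/22


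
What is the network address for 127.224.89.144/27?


IP:   01111111.11100000.01011001.10010000
Mask: 11111111.11111111.11111111.11100000
AND operation:
Net:  01111111.11100000.01011001.10000000
Network: 127.224.89.128/27


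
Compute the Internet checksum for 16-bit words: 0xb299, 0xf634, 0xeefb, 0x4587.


Sum all words (with carry folding):
+ 0xb299 = 0xb299
+ 0xf634 = 0xa8ce
+ 0xeefb = 0x97ca
+ 0x4587 = 0xdd51
One's complement: ~0xdd51
Checksum = 0x22ae


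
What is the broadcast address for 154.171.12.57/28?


Network: 154.171.12.48/28
Host bits = 4
Set all host bits to 1:
Broadcast: 154.171.12.63


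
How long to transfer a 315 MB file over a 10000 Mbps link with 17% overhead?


Effective throughput = 10000 * (1 - 17/100) = 8300 Mbps
File size in Mb = 315 * 8 = 2520 Mb
Time = 2520 / 8300
Time = 0.3036 seconds


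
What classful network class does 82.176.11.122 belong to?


First octet: 82
Binary: 01010010
0xxxxxxx -> Class A (1-126)
Class A, default mask 255.0.0.0 (/8)


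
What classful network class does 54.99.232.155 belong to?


First octet: 54
Binary: 00110110
0xxxxxxx -> Class A (1-126)
Class A, default mask 255.0.0.0 (/8)


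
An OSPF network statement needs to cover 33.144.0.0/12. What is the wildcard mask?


Subnet mask: 255.240.0.0
Wildcard = 255.255.255.255 - subnet mask
255 - 255 = 0
255 - 240 = 15
255 - 0 = 255
255 - 0 = 255
Wildcard: 0.15.255.255


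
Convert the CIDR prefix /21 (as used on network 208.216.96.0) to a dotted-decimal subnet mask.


/21 means 21 network bits, 11 host bits
Binary: 11111111111111111111100000000000
Mask: 255.255.248.0


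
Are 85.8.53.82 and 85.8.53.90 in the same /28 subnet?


Mask: 255.255.255.240
85.8.53.82 AND mask = 85.8.53.80
85.8.53.90 AND mask = 85.8.53.80
Yes, same subnet (85.8.53.80)


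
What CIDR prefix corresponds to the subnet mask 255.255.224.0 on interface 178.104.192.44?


Binary: 11111111.11111111.11100000.00000000
Count leading 1s
Prefix: /19


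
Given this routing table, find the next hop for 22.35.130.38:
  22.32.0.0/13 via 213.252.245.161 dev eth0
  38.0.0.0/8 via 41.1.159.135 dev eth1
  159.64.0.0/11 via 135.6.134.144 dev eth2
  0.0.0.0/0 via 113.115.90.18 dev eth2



Longest prefix match for 22.35.130.38:
  /13 22.32.0.0: MATCH
  /8 38.0.0.0: no
  /11 159.64.0.0: no
  /0 0.0.0.0: MATCH
Selected: next-hop 213.252.245.161 via eth0 (matched /13)


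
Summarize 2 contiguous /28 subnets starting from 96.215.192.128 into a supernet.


Original prefix: /28
Number of subnets: 2 = 2^1
New prefix = 28 - 1 = 27
Supernet: 96.215.192.128/27


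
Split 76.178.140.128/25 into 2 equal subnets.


New prefix = 25 + 1 = 26
Each subnet has 64 addresses
  76.178.140.128/26
  76.178.140.192/26
Subnets: 76.178.140.128/26, 76.178.140.192/26


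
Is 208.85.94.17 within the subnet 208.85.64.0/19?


Subnet network: 208.85.64.0
Test IP AND mask: 208.85.64.0
Yes, 208.85.94.17 is in 208.85.64.0/19


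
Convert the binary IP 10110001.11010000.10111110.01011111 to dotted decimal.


10110001 = 177
11010000 = 208
10111110 = 190
01011111 = 95
IP: 177.208.190.95


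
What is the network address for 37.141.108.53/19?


IP:   00100101.10001101.01101100.00110101
Mask: 11111111.11111111.11100000.00000000
AND operation:
Net:  00100101.10001101.01100000.00000000
Network: 37.141.96.0/19


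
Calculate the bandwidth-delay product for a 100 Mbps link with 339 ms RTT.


BDP = bandwidth * RTT
= 100 Mbps * 339 ms
= 100 * 1e6 * 339 / 1000 bits
= 33900000 bits
= 4237500 bytes
= 4138.1836 KB
BDP = 33900000 bits (4237500 bytes)


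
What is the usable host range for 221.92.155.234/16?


Network: 221.92.0.0
Broadcast: 221.92.255.255
First usable = network + 1
Last usable = broadcast - 1
Range: 221.92.0.1 to 221.92.255.254


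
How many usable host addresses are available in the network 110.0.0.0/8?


Host bits = 32 - 8 = 24
Total addresses = 2^24 = 16777216
Usable = total - 2 (network and broadcast)
Usable hosts: 16777214


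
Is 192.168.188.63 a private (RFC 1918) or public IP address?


RFC 1918 private ranges:
  10.0.0.0/8 (10.0.0.0 - 10.255.255.255)
  172.16.0.0/12 (172.16.0.0 - 172.31.255.255)
  192.168.0.0/16 (192.168.0.0 - 192.168.255.255)
Private (in 192.168.0.0/16)


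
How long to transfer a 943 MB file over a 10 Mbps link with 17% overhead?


Effective throughput = 10 * (1 - 17/100) = 8.3 Mbps
File size in Mb = 943 * 8 = 7544 Mb
Time = 7544 / 8.3
Time = 908.9157 seconds


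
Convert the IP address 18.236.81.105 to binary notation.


18 = 00010010
236 = 11101100
81 = 01010001
105 = 01101001
Binary: 00010010.11101100.01010001.01101001


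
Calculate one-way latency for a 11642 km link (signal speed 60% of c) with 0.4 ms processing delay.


Speed = 0.6 * 3e5 km/s = 180000 km/s
Propagation delay = 11642 / 180000 = 0.0647 s = 64.6778 ms
Processing delay = 0.4 ms
Total one-way latency = 65.0778 ms


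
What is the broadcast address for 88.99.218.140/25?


Network: 88.99.218.128/25
Host bits = 7
Set all host bits to 1:
Broadcast: 88.99.218.255


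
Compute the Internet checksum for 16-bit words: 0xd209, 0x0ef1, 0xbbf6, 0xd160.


Sum all words (with carry folding):
+ 0xd209 = 0xd209
+ 0x0ef1 = 0xe0fa
+ 0xbbf6 = 0x9cf1
+ 0xd160 = 0x6e52
One's complement: ~0x6e52
Checksum = 0x91ad


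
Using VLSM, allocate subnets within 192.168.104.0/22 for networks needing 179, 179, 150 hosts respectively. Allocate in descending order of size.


179 hosts -> /24 (254 usable): 192.168.104.0/24
179 hosts -> /24 (254 usable): 192.168.105.0/24
150 hosts -> /24 (254 usable): 192.168.106.0/24
Allocation: 192.168.104.0/24 (179 hosts, 254 usable); 192.168.105.0/24 (179 hosts, 254 usable); 192.168.106.0/24 (150 hosts, 254 usable)


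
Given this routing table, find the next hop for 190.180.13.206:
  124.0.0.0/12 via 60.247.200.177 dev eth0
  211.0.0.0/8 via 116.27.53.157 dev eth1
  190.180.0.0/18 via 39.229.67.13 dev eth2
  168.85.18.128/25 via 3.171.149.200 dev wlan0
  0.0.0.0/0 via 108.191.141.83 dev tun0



Longest prefix match for 190.180.13.206:
  /12 124.0.0.0: no
  /8 211.0.0.0: no
  /18 190.180.0.0: MATCH
  /25 168.85.18.128: no
  /0 0.0.0.0: MATCH
Selected: next-hop 39.229.67.13 via eth2 (matched /18)


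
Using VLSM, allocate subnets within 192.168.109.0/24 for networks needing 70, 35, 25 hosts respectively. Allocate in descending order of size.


70 hosts -> /25 (126 usable): 192.168.109.0/25
35 hosts -> /26 (62 usable): 192.168.109.128/26
25 hosts -> /27 (30 usable): 192.168.109.192/27
Allocation: 192.168.109.0/25 (70 hosts, 126 usable); 192.168.109.128/26 (35 hosts, 62 usable); 192.168.109.192/27 (25 hosts, 30 usable)


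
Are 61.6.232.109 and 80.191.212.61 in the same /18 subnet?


Mask: 255.255.192.0
61.6.232.109 AND mask = 61.6.192.0
80.191.212.61 AND mask = 80.191.192.0
No, different subnets (61.6.192.0 vs 80.191.192.0)


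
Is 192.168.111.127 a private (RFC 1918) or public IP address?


RFC 1918 private ranges:
  10.0.0.0/8 (10.0.0.0 - 10.255.255.255)
  172.16.0.0/12 (172.16.0.0 - 172.31.255.255)
  192.168.0.0/16 (192.168.0.0 - 192.168.255.255)
Private (in 192.168.0.0/16)


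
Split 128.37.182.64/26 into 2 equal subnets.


New prefix = 26 + 1 = 27
Each subnet has 32 addresses
  128.37.182.64/27
  128.37.182.96/27
Subnets: 128.37.182.64/27, 128.37.182.96/27


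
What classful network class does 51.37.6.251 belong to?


First octet: 51
Binary: 00110011
0xxxxxxx -> Class A (1-126)
Class A, default mask 255.0.0.0 (/8)


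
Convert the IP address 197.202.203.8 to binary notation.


197 = 11000101
202 = 11001010
203 = 11001011
8 = 00001000
Binary: 11000101.11001010.11001011.00001000


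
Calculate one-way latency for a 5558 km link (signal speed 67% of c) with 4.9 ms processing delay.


Speed = 0.67 * 3e5 km/s = 201000 km/s
Propagation delay = 5558 / 201000 = 0.0277 s = 27.6517 ms
Processing delay = 4.9 ms
Total one-way latency = 32.5517 ms


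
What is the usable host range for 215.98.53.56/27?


Network: 215.98.53.32
Broadcast: 215.98.53.63
First usable = network + 1
Last usable = broadcast - 1
Range: 215.98.53.33 to 215.98.53.62


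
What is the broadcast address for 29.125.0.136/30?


Network: 29.125.0.136/30
Host bits = 2
Set all host bits to 1:
Broadcast: 29.125.0.139


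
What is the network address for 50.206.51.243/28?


IP:   00110010.11001110.00110011.11110011
Mask: 11111111.11111111.11111111.11110000
AND operation:
Net:  00110010.11001110.00110011.11110000
Network: 50.206.51.240/28


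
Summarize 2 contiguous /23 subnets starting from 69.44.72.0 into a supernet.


Original prefix: /23
Number of subnets: 2 = 2^1
New prefix = 23 - 1 = 22
Supernet: 69.44.72.0/22


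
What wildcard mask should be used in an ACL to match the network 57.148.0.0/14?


Subnet mask: 255.252.0.0
Wildcard = 255.255.255.255 - subnet mask
255 - 255 = 0
255 - 252 = 3
255 - 0 = 255
255 - 0 = 255
Wildcard: 0.3.255.255


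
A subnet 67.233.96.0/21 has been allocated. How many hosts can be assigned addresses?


Host bits = 32 - 21 = 11
Total addresses = 2^11 = 2048
Usable = total - 2 (network and broadcast)
Usable hosts: 2046


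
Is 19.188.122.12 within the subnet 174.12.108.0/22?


Subnet network: 174.12.108.0
Test IP AND mask: 19.188.120.0
No, 19.188.122.12 is not in 174.12.108.0/22


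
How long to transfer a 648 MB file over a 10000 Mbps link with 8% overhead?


Effective throughput = 10000 * (1 - 8/100) = 9200 Mbps
File size in Mb = 648 * 8 = 5184 Mb
Time = 5184 / 9200
Time = 0.5635 seconds


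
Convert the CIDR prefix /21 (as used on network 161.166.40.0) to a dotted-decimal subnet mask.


/21 means 21 network bits, 11 host bits
Binary: 11111111111111111111100000000000
Mask: 255.255.248.0


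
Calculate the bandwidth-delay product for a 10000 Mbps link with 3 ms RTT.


BDP = bandwidth * RTT
= 10000 Mbps * 3 ms
= 10000 * 1e6 * 3 / 1000 bits
= 30000000 bits
= 3750000 bytes
= 3662.1094 KB
BDP = 30000000 bits (3750000 bytes)


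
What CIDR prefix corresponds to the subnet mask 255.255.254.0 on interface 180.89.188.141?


Binary: 11111111.11111111.11111110.00000000
Count leading 1s
Prefix: /23


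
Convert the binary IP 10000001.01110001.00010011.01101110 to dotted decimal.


10000001 = 129
01110001 = 113
00010011 = 19
01101110 = 110
IP: 129.113.19.110


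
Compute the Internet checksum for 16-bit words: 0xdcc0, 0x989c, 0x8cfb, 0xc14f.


Sum all words (with carry folding):
+ 0xdcc0 = 0xdcc0
+ 0x989c = 0x755d
+ 0x8cfb = 0x0259
+ 0xc14f = 0xc3a8
One's complement: ~0xc3a8
Checksum = 0x3c57


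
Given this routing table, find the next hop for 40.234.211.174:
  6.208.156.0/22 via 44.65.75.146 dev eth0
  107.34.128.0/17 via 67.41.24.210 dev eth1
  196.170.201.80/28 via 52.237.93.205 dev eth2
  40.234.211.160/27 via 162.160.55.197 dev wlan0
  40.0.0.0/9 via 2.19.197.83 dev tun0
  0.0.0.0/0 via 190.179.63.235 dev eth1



Longest prefix match for 40.234.211.174:
  /22 6.208.156.0: no
  /17 107.34.128.0: no
  /28 196.170.201.80: no
  /27 40.234.211.160: MATCH
  /9 40.0.0.0: no
  /0 0.0.0.0: MATCH
Selected: next-hop 162.160.55.197 via wlan0 (matched /27)


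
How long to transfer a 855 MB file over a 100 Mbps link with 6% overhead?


Effective throughput = 100 * (1 - 6/100) = 94 Mbps
File size in Mb = 855 * 8 = 6840 Mb
Time = 6840 / 94
Time = 72.766 seconds


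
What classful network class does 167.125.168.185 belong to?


First octet: 167
Binary: 10100111
10xxxxxx -> Class B (128-191)
Class B, default mask 255.255.0.0 (/16)


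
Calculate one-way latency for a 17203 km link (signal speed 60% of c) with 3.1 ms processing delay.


Speed = 0.6 * 3e5 km/s = 180000 km/s
Propagation delay = 17203 / 180000 = 0.0956 s = 95.5722 ms
Processing delay = 3.1 ms
Total one-way latency = 98.6722 ms


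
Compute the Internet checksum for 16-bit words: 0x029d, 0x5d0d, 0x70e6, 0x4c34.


Sum all words (with carry folding):
+ 0x029d = 0x029d
+ 0x5d0d = 0x5faa
+ 0x70e6 = 0xd090
+ 0x4c34 = 0x1cc5
One's complement: ~0x1cc5
Checksum = 0xe33a


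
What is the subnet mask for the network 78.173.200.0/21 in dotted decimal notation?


/21 means 21 network bits, 11 host bits
Binary: 11111111111111111111100000000000
Mask: 255.255.248.0


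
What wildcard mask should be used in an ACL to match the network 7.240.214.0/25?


Subnet mask: 255.255.255.128
Wildcard = 255.255.255.255 - subnet mask
255 - 255 = 0
255 - 255 = 0
255 - 255 = 0
255 - 128 = 127
Wildcard: 0.0.0.127


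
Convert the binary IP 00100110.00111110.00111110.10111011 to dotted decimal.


00100110 = 38
00111110 = 62
00111110 = 62
10111011 = 187
IP: 38.62.62.187


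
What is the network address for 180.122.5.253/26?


IP:   10110100.01111010.00000101.11111101
Mask: 11111111.11111111.11111111.11000000
AND operation:
Net:  10110100.01111010.00000101.11000000
Network: 180.122.5.192/26


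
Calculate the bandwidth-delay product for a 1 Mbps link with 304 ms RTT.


BDP = bandwidth * RTT
= 1 Mbps * 304 ms
= 1 * 1e6 * 304 / 1000 bits
= 304000 bits
= 38000 bytes
= 37.1094 KB
BDP = 304000 bits (38000 bytes)


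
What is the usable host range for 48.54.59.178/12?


Network: 48.48.0.0
Broadcast: 48.63.255.255
First usable = network + 1
Last usable = broadcast - 1
Range: 48.48.0.1 to 48.63.255.254


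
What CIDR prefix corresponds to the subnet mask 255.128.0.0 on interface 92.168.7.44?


Binary: 11111111.10000000.00000000.00000000
Count leading 1s
Prefix: /9


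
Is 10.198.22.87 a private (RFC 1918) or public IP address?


RFC 1918 private ranges:
  10.0.0.0/8 (10.0.0.0 - 10.255.255.255)
  172.16.0.0/12 (172.16.0.0 - 172.31.255.255)
  192.168.0.0/16 (192.168.0.0 - 192.168.255.255)
Private (in 10.0.0.0/8)


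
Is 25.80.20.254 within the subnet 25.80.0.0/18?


Subnet network: 25.80.0.0
Test IP AND mask: 25.80.0.0
Yes, 25.80.20.254 is in 25.80.0.0/18


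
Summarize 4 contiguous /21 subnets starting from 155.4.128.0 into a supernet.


Original prefix: /21
Number of subnets: 4 = 2^2
New prefix = 21 - 2 = 19
Supernet: 155.4.128.0/19


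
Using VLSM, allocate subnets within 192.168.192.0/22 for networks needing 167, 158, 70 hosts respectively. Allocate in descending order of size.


167 hosts -> /24 (254 usable): 192.168.192.0/24
158 hosts -> /24 (254 usable): 192.168.193.0/24
70 hosts -> /25 (126 usable): 192.168.194.0/25
Allocation: 192.168.192.0/24 (167 hosts, 254 usable); 192.168.193.0/24 (158 hosts, 254 usable); 192.168.194.0/25 (70 hosts, 126 usable)


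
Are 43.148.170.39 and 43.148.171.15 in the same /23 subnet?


Mask: 255.255.254.0
43.148.170.39 AND mask = 43.148.170.0
43.148.171.15 AND mask = 43.148.170.0
Yes, same subnet (43.148.170.0)


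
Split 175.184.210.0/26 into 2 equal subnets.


New prefix = 26 + 1 = 27
Each subnet has 32 addresses
  175.184.210.0/27
  175.184.210.32/27
Subnets: 175.184.210.0/27, 175.184.210.32/27


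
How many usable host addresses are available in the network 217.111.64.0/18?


Host bits = 32 - 18 = 14
Total addresses = 2^14 = 16384
Usable = total - 2 (network and broadcast)
Usable hosts: 16382


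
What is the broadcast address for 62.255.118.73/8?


Network: 62.0.0.0/8
Host bits = 24
Set all host bits to 1:
Broadcast: 62.255.255.255


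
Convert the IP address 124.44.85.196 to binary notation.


124 = 01111100
44 = 00101100
85 = 01010101
196 = 11000100
Binary: 01111100.00101100.01010101.11000100


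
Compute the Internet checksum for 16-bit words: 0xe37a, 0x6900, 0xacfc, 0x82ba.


Sum all words (with carry folding):
+ 0xe37a = 0xe37a
+ 0x6900 = 0x4c7b
+ 0xacfc = 0xf977
+ 0x82ba = 0x7c32
One's complement: ~0x7c32
Checksum = 0x83cd


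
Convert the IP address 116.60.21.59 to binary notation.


116 = 01110100
60 = 00111100
21 = 00010101
59 = 00111011
Binary: 01110100.00111100.00010101.00111011


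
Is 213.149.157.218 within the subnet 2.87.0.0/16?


Subnet network: 2.87.0.0
Test IP AND mask: 213.149.0.0
No, 213.149.157.218 is not in 2.87.0.0/16


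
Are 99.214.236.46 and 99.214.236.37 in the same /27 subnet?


Mask: 255.255.255.224
99.214.236.46 AND mask = 99.214.236.32
99.214.236.37 AND mask = 99.214.236.32
Yes, same subnet (99.214.236.32)


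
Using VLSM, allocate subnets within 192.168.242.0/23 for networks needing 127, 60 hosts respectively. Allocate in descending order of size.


127 hosts -> /24 (254 usable): 192.168.242.0/24
60 hosts -> /26 (62 usable): 192.168.243.0/26
Allocation: 192.168.242.0/24 (127 hosts, 254 usable); 192.168.243.0/26 (60 hosts, 62 usable)


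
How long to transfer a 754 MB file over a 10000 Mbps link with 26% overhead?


Effective throughput = 10000 * (1 - 26/100) = 7400 Mbps
File size in Mb = 754 * 8 = 6032 Mb
Time = 6032 / 7400
Time = 0.8151 seconds


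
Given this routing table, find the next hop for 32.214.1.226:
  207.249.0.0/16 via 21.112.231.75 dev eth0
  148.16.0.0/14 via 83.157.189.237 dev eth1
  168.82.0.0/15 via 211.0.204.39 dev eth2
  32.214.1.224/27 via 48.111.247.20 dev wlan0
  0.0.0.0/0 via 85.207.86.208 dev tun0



Longest prefix match for 32.214.1.226:
  /16 207.249.0.0: no
  /14 148.16.0.0: no
  /15 168.82.0.0: no
  /27 32.214.1.224: MATCH
  /0 0.0.0.0: MATCH
Selected: next-hop 48.111.247.20 via wlan0 (matched /27)


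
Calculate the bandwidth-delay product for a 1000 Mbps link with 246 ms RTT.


BDP = bandwidth * RTT
= 1000 Mbps * 246 ms
= 1000 * 1e6 * 246 / 1000 bits
= 246000000 bits
= 30750000 bytes
= 30029.2969 KB
BDP = 246000000 bits (30750000 bytes)


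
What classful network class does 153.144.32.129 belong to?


First octet: 153
Binary: 10011001
10xxxxxx -> Class B (128-191)
Class B, default mask 255.255.0.0 (/16)


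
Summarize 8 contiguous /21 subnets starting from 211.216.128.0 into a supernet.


Original prefix: /21
Number of subnets: 8 = 2^3
New prefix = 21 - 3 = 18
Supernet: 211.216.128.0/18


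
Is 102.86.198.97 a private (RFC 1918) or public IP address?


RFC 1918 private ranges:
  10.0.0.0/8 (10.0.0.0 - 10.255.255.255)
  172.16.0.0/12 (172.16.0.0 - 172.31.255.255)
  192.168.0.0/16 (192.168.0.0 - 192.168.255.255)
Public (not in any RFC 1918 range)


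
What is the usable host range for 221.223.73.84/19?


Network: 221.223.64.0
Broadcast: 221.223.95.255
First usable = network + 1
Last usable = broadcast - 1
Range: 221.223.64.1 to 221.223.95.254


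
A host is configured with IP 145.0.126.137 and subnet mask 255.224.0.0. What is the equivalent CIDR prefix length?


Binary: 11111111.11100000.00000000.00000000
Count leading 1s
Prefix: /11


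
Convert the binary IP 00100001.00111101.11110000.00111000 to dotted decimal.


00100001 = 33
00111101 = 61
11110000 = 240
00111000 = 56
IP: 33.61.240.56


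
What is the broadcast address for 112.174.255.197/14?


Network: 112.172.0.0/14
Host bits = 18
Set all host bits to 1:
Broadcast: 112.175.255.255


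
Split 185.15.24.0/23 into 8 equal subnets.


New prefix = 23 + 3 = 26
Each subnet has 64 addresses
  185.15.24.0/26
  185.15.24.64/26
  185.15.24.128/26
  185.15.24.192/26
  185.15.25.0/26
  185.15.25.64/26
  185.15.25.128/26
  185.15.25.192/26
Subnets: 185.15.24.0/26, 185.15.24.64/26, 185.15.24.128/26, 185.15.24.192/26, 185.15.25.0/26, 185.15.25.64/26, 185.15.25.128/26, 185.15.25.192/26


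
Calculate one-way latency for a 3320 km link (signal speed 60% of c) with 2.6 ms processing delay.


Speed = 0.6 * 3e5 km/s = 180000 km/s
Propagation delay = 3320 / 180000 = 0.0184 s = 18.4444 ms
Processing delay = 2.6 ms
Total one-way latency = 21.0444 ms


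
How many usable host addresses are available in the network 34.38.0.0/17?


Host bits = 32 - 17 = 15
Total addresses = 2^15 = 32768
Usable = total - 2 (network and broadcast)
Usable hosts: 32766


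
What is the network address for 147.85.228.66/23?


IP:   10010011.01010101.11100100.01000010
Mask: 11111111.11111111.11111110.00000000
AND operation:
Net:  10010011.01010101.11100100.00000000
Network: 147.85.228.0/23


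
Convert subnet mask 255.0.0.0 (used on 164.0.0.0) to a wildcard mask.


Subnet mask: 255.0.0.0
Wildcard = 255.255.255.255 - subnet mask
255 - 255 = 0
255 - 0 = 255
255 - 0 = 255
255 - 0 = 255
Wildcard: 0.255.255.255


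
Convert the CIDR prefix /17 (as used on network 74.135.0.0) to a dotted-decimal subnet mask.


/17 means 17 network bits, 15 host bits
Binary: 11111111111111111000000000000000
Mask: 255.255.128.0


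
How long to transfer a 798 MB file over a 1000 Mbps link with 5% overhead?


Effective throughput = 1000 * (1 - 5/100) = 950 Mbps
File size in Mb = 798 * 8 = 6384 Mb
Time = 6384 / 950
Time = 6.72 seconds


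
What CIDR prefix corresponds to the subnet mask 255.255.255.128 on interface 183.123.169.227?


Binary: 11111111.11111111.11111111.10000000
Count leading 1s
Prefix: /25


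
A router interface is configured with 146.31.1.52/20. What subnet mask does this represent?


/20 means 20 network bits, 12 host bits
Binary: 11111111111111111111000000000000
Mask: 255.255.240.0


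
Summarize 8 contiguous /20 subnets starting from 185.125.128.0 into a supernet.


Original prefix: /20
Number of subnets: 8 = 2^3
New prefix = 20 - 3 = 17
Supernet: 185.125.128.0/17
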